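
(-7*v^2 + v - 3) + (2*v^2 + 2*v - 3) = -5*v^2 + 3*v - 6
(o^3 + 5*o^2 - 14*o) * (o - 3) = o^4 + 2*o^3 - 29*o^2 + 42*o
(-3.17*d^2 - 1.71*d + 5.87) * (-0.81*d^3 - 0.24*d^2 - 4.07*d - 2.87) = 2.5677*d^5 + 2.1459*d^4 + 8.5576*d^3 + 14.6488*d^2 - 18.9832*d - 16.8469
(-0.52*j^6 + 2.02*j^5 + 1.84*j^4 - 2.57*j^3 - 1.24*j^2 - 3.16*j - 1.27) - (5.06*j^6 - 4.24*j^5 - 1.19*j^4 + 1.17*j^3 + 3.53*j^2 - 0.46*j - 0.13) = -5.58*j^6 + 6.26*j^5 + 3.03*j^4 - 3.74*j^3 - 4.77*j^2 - 2.7*j - 1.14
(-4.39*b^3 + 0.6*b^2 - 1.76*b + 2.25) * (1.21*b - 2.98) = -5.3119*b^4 + 13.8082*b^3 - 3.9176*b^2 + 7.9673*b - 6.705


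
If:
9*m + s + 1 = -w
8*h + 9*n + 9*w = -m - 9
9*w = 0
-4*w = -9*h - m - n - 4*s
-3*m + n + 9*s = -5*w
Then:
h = 625/6421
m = -770/6421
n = -6891/6421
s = 509/6421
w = 0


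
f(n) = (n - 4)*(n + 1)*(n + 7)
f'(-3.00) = -22.00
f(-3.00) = 56.00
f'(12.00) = 503.00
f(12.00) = 1976.00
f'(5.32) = 102.47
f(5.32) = 102.78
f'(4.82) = 83.26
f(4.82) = 56.41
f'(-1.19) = -30.27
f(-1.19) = 5.73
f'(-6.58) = 52.25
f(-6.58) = 24.80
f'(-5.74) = 27.92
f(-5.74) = 58.17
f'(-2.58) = -25.67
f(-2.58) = 45.95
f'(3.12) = 29.16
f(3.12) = -36.69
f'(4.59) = 74.92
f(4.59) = 38.22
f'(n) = (n - 4)*(n + 1) + (n - 4)*(n + 7) + (n + 1)*(n + 7) = 3*n^2 + 8*n - 25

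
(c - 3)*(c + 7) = c^2 + 4*c - 21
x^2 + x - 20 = (x - 4)*(x + 5)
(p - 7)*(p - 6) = p^2 - 13*p + 42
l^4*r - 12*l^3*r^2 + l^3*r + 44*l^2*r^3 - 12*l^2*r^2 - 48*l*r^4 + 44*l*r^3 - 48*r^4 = (l - 6*r)*(l - 4*r)*(l - 2*r)*(l*r + r)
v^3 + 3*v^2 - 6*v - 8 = (v - 2)*(v + 1)*(v + 4)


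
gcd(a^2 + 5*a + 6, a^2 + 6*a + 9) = a + 3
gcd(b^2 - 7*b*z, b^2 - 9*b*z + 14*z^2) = -b + 7*z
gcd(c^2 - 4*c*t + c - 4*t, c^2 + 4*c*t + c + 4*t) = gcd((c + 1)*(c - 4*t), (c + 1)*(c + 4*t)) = c + 1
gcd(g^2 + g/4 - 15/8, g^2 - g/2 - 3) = g + 3/2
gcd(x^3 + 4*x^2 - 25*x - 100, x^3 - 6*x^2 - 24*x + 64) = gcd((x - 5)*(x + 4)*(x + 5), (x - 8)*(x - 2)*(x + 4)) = x + 4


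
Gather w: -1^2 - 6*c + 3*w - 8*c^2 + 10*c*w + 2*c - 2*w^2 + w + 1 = -8*c^2 - 4*c - 2*w^2 + w*(10*c + 4)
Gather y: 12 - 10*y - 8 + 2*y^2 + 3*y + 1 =2*y^2 - 7*y + 5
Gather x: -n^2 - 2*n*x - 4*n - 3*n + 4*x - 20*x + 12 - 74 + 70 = -n^2 - 7*n + x*(-2*n - 16) + 8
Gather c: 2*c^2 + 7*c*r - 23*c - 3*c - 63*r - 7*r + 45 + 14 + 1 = 2*c^2 + c*(7*r - 26) - 70*r + 60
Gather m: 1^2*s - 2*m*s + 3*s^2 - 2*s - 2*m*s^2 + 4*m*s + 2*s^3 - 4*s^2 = m*(-2*s^2 + 2*s) + 2*s^3 - s^2 - s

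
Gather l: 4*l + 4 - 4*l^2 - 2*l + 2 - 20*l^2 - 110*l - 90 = -24*l^2 - 108*l - 84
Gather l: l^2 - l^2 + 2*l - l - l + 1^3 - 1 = 0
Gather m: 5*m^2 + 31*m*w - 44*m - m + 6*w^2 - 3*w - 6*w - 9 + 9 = 5*m^2 + m*(31*w - 45) + 6*w^2 - 9*w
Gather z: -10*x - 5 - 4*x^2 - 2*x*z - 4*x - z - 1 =-4*x^2 - 14*x + z*(-2*x - 1) - 6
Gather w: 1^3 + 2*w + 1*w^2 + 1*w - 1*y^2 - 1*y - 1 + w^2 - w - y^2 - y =2*w^2 + 2*w - 2*y^2 - 2*y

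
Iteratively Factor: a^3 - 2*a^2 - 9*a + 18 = (a + 3)*(a^2 - 5*a + 6) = (a - 3)*(a + 3)*(a - 2)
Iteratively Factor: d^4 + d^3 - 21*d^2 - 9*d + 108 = (d + 3)*(d^3 - 2*d^2 - 15*d + 36) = (d + 3)*(d + 4)*(d^2 - 6*d + 9) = (d - 3)*(d + 3)*(d + 4)*(d - 3)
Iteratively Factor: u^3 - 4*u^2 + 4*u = (u)*(u^2 - 4*u + 4) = u*(u - 2)*(u - 2)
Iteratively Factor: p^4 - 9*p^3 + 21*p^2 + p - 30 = (p + 1)*(p^3 - 10*p^2 + 31*p - 30) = (p - 5)*(p + 1)*(p^2 - 5*p + 6) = (p - 5)*(p - 3)*(p + 1)*(p - 2)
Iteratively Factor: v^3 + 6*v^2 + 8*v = (v + 4)*(v^2 + 2*v) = (v + 2)*(v + 4)*(v)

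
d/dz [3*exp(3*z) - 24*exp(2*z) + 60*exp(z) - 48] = (9*exp(2*z) - 48*exp(z) + 60)*exp(z)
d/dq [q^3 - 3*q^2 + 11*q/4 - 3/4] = 3*q^2 - 6*q + 11/4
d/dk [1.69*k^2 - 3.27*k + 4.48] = 3.38*k - 3.27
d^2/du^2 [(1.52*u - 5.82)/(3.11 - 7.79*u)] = (632.713148 - 2.8421709430404e-14*u)/(7.79*u - 3.11)^3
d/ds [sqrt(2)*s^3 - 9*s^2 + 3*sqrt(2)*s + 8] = 3*sqrt(2)*s^2 - 18*s + 3*sqrt(2)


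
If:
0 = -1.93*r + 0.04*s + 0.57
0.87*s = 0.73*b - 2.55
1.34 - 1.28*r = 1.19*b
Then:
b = 0.86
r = 0.25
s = -2.21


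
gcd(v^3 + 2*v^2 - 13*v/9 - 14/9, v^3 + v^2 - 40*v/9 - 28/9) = v^2 + 3*v + 14/9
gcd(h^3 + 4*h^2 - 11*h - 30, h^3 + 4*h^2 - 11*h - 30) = h^3 + 4*h^2 - 11*h - 30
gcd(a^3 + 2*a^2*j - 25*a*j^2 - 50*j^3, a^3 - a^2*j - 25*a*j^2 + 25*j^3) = a^2 - 25*j^2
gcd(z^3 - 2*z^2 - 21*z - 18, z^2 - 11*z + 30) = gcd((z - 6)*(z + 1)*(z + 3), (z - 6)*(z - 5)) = z - 6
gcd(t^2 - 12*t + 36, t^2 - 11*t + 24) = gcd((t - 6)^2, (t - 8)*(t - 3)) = 1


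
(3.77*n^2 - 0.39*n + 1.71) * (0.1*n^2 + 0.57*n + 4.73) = 0.377*n^4 + 2.1099*n^3 + 17.7808*n^2 - 0.87*n + 8.0883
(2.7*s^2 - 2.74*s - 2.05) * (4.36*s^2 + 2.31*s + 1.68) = 11.772*s^4 - 5.7094*s^3 - 10.7314*s^2 - 9.3387*s - 3.444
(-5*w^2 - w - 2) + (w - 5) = -5*w^2 - 7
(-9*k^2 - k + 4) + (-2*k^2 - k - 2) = -11*k^2 - 2*k + 2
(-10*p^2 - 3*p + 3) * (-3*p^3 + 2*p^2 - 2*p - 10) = 30*p^5 - 11*p^4 + 5*p^3 + 112*p^2 + 24*p - 30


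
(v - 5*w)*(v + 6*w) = v^2 + v*w - 30*w^2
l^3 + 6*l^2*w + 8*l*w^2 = l*(l + 2*w)*(l + 4*w)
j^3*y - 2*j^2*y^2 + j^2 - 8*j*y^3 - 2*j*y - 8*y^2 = (j - 4*y)*(j + 2*y)*(j*y + 1)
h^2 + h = h*(h + 1)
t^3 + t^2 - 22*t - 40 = (t - 5)*(t + 2)*(t + 4)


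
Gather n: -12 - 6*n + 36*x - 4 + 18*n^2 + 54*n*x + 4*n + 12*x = 18*n^2 + n*(54*x - 2) + 48*x - 16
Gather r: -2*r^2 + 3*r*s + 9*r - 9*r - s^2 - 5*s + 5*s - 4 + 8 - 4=-2*r^2 + 3*r*s - s^2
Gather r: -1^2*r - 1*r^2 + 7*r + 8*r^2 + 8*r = 7*r^2 + 14*r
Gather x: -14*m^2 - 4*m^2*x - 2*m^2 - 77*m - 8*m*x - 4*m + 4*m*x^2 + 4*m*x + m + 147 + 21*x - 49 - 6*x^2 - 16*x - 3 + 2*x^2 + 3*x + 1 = -16*m^2 - 80*m + x^2*(4*m - 4) + x*(-4*m^2 - 4*m + 8) + 96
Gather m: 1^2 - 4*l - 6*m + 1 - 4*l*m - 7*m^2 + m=-4*l - 7*m^2 + m*(-4*l - 5) + 2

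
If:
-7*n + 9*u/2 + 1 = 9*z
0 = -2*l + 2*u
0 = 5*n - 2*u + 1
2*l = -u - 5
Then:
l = -5/3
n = -13/15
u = -5/3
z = -13/270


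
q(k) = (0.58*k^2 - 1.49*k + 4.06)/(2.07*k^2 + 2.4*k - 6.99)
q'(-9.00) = 0.03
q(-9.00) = 0.46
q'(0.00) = 0.01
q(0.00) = -0.58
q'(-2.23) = 18.71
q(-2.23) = -5.01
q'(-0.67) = 0.33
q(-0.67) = -0.69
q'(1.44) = -45.08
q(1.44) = 4.11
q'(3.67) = -0.03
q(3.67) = 0.22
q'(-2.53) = 2617.07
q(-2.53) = 61.44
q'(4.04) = -0.02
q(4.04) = 0.21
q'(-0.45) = 0.22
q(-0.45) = -0.63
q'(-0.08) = 0.05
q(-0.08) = -0.58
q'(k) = (-4.14*k - 2.4)*(0.58*k^2 - 1.49*k + 4.06)/(2.07*k^2 + 2.4*k - 6.99)^2 + (1.16*k - 1.49)/(2.07*k^2 + 2.4*k - 6.99)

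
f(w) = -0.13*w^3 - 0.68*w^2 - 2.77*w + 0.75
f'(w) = -0.39*w^2 - 1.36*w - 2.77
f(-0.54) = 2.07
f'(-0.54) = -2.15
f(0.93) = -2.52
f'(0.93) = -4.37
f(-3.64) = 8.09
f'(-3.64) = -2.99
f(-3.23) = 6.98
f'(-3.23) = -2.45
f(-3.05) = 6.56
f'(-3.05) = -2.25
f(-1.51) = 3.83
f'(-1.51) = -1.61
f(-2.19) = 4.92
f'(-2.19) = -1.66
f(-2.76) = 5.95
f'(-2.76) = -1.99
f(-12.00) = 160.71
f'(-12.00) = -42.61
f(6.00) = -68.43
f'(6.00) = -24.97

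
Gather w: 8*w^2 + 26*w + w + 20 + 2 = 8*w^2 + 27*w + 22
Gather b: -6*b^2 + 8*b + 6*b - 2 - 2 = -6*b^2 + 14*b - 4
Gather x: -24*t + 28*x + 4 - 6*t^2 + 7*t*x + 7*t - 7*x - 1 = -6*t^2 - 17*t + x*(7*t + 21) + 3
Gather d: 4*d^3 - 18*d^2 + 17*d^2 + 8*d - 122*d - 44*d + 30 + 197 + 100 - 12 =4*d^3 - d^2 - 158*d + 315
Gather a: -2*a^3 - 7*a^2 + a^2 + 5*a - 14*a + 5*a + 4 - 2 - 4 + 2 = -2*a^3 - 6*a^2 - 4*a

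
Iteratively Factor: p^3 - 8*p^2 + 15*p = (p)*(p^2 - 8*p + 15) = p*(p - 3)*(p - 5)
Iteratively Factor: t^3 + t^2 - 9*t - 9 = (t + 1)*(t^2 - 9) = (t - 3)*(t + 1)*(t + 3)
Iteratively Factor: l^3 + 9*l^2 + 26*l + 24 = (l + 4)*(l^2 + 5*l + 6) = (l + 3)*(l + 4)*(l + 2)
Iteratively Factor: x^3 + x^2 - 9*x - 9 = (x + 3)*(x^2 - 2*x - 3) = (x + 1)*(x + 3)*(x - 3)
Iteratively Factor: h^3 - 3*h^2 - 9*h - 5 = (h + 1)*(h^2 - 4*h - 5) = (h + 1)^2*(h - 5)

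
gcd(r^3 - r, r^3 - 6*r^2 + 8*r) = r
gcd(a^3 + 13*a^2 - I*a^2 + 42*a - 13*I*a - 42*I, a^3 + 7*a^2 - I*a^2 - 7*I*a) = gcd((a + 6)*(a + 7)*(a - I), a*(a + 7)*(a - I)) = a^2 + a*(7 - I) - 7*I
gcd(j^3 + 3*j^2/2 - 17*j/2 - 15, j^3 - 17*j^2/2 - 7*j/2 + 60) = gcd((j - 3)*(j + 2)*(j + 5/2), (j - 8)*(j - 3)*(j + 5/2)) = j^2 - j/2 - 15/2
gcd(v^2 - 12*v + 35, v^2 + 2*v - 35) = v - 5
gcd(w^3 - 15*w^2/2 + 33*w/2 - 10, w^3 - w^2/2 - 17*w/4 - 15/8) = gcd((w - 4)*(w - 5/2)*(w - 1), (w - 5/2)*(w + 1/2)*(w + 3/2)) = w - 5/2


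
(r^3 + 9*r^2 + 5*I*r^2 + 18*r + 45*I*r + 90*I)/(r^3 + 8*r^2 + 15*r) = (r^2 + r*(6 + 5*I) + 30*I)/(r*(r + 5))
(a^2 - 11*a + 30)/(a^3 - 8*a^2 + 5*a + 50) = (a - 6)/(a^2 - 3*a - 10)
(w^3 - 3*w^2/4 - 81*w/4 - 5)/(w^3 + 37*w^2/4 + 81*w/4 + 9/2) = (w^2 - w - 20)/(w^2 + 9*w + 18)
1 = 1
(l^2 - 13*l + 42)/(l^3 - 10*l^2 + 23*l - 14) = (l - 6)/(l^2 - 3*l + 2)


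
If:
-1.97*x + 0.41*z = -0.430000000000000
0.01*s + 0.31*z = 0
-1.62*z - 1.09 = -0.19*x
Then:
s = 20.57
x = 0.08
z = -0.66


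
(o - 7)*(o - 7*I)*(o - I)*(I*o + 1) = I*o^4 + 9*o^3 - 7*I*o^3 - 63*o^2 - 15*I*o^2 - 7*o + 105*I*o + 49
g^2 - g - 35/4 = (g - 7/2)*(g + 5/2)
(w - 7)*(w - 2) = w^2 - 9*w + 14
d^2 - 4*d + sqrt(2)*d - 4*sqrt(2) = (d - 4)*(d + sqrt(2))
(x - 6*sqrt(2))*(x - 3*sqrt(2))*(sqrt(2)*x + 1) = sqrt(2)*x^3 - 17*x^2 + 27*sqrt(2)*x + 36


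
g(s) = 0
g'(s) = 0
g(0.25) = 0.00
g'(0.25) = 0.00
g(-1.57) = 0.00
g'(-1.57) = 0.00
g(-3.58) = 0.00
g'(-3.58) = 0.00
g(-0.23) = 0.00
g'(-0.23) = 0.00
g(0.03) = 0.00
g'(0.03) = 0.00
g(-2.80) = 0.00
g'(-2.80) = 0.00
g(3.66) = 0.00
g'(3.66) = 0.00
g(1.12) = 0.00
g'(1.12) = 0.00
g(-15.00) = 0.00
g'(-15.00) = 0.00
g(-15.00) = 0.00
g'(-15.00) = 0.00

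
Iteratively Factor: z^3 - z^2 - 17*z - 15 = (z + 1)*(z^2 - 2*z - 15) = (z + 1)*(z + 3)*(z - 5)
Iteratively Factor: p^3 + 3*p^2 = (p)*(p^2 + 3*p) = p*(p + 3)*(p)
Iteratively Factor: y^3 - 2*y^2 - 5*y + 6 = (y - 3)*(y^2 + y - 2) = (y - 3)*(y + 2)*(y - 1)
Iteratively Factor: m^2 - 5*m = (m - 5)*(m)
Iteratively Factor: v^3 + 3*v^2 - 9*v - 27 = (v - 3)*(v^2 + 6*v + 9) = (v - 3)*(v + 3)*(v + 3)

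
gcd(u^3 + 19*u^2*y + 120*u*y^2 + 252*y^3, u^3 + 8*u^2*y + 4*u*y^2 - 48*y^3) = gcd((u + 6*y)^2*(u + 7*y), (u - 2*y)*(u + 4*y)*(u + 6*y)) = u + 6*y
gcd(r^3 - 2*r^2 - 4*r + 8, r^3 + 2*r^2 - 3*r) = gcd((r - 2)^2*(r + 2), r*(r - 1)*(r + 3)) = 1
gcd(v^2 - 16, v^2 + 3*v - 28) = v - 4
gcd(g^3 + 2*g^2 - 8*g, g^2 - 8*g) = g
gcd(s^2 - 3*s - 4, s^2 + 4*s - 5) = 1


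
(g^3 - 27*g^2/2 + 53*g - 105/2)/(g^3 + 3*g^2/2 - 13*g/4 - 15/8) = 4*(g^2 - 12*g + 35)/(4*g^2 + 12*g + 5)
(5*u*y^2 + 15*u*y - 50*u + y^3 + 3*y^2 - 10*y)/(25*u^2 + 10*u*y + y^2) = (y^2 + 3*y - 10)/(5*u + y)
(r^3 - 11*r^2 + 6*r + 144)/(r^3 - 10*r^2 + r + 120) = (r - 6)/(r - 5)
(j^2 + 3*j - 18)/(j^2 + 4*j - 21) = (j + 6)/(j + 7)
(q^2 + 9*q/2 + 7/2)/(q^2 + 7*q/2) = (q + 1)/q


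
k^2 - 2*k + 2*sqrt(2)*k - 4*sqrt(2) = (k - 2)*(k + 2*sqrt(2))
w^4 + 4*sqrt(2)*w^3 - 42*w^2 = w^2*(w - 3*sqrt(2))*(w + 7*sqrt(2))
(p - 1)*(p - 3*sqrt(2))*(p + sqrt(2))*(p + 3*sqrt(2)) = p^4 - p^3 + sqrt(2)*p^3 - 18*p^2 - sqrt(2)*p^2 - 18*sqrt(2)*p + 18*p + 18*sqrt(2)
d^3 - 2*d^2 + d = d*(d - 1)^2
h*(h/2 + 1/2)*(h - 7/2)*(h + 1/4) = h^4/2 - 9*h^3/8 - 33*h^2/16 - 7*h/16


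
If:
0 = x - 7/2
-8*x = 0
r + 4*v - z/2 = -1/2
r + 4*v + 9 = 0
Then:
No Solution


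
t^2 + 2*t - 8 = (t - 2)*(t + 4)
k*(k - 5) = k^2 - 5*k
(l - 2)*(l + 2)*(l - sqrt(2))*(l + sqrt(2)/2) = l^4 - sqrt(2)*l^3/2 - 5*l^2 + 2*sqrt(2)*l + 4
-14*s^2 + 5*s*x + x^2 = (-2*s + x)*(7*s + x)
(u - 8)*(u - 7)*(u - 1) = u^3 - 16*u^2 + 71*u - 56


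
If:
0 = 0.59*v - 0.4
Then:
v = 0.68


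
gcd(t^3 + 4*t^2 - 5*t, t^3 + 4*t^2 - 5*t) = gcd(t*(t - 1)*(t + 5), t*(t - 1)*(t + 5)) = t^3 + 4*t^2 - 5*t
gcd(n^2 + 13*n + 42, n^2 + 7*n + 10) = 1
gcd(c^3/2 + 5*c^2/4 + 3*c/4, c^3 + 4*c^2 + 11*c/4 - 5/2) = 1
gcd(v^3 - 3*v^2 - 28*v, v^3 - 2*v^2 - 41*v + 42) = v - 7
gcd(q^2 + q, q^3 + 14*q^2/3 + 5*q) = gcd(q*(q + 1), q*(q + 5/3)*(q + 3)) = q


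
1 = 1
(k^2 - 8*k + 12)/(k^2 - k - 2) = (k - 6)/(k + 1)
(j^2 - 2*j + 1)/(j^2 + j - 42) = (j^2 - 2*j + 1)/(j^2 + j - 42)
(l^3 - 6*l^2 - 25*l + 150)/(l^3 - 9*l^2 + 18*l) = (l^2 - 25)/(l*(l - 3))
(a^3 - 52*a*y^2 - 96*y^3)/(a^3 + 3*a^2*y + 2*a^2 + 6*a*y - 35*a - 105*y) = (a^3 - 52*a*y^2 - 96*y^3)/(a^3 + 3*a^2*y + 2*a^2 + 6*a*y - 35*a - 105*y)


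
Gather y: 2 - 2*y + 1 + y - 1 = 2 - y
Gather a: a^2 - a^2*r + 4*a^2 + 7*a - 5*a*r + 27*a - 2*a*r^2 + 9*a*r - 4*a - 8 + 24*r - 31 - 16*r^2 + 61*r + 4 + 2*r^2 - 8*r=a^2*(5 - r) + a*(-2*r^2 + 4*r + 30) - 14*r^2 + 77*r - 35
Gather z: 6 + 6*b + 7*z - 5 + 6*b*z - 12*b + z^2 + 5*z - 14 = -6*b + z^2 + z*(6*b + 12) - 13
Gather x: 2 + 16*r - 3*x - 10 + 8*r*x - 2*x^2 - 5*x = 16*r - 2*x^2 + x*(8*r - 8) - 8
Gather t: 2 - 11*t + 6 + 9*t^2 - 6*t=9*t^2 - 17*t + 8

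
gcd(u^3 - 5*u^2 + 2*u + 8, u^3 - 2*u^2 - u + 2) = u^2 - u - 2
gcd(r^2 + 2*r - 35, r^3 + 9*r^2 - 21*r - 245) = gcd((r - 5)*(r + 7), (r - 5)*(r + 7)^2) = r^2 + 2*r - 35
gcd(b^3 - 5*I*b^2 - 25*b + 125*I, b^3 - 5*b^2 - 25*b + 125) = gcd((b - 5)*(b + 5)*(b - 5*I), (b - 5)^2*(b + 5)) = b^2 - 25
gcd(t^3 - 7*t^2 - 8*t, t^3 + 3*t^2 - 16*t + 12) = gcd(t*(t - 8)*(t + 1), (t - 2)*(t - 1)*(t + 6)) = 1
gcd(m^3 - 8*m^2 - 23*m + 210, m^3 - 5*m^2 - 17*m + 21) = m - 7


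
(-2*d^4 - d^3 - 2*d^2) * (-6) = 12*d^4 + 6*d^3 + 12*d^2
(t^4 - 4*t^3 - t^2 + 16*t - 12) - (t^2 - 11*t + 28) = t^4 - 4*t^3 - 2*t^2 + 27*t - 40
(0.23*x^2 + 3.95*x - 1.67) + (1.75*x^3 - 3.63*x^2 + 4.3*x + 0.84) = 1.75*x^3 - 3.4*x^2 + 8.25*x - 0.83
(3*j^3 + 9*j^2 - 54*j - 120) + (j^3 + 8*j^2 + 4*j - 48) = 4*j^3 + 17*j^2 - 50*j - 168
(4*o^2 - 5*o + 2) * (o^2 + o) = 4*o^4 - o^3 - 3*o^2 + 2*o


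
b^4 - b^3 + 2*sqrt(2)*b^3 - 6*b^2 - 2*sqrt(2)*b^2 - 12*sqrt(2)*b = b*(b - 3)*(b + 2)*(b + 2*sqrt(2))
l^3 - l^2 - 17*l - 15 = (l - 5)*(l + 1)*(l + 3)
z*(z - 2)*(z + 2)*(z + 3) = z^4 + 3*z^3 - 4*z^2 - 12*z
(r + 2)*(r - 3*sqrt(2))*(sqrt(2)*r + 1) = sqrt(2)*r^3 - 5*r^2 + 2*sqrt(2)*r^2 - 10*r - 3*sqrt(2)*r - 6*sqrt(2)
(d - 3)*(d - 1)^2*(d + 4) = d^4 - d^3 - 13*d^2 + 25*d - 12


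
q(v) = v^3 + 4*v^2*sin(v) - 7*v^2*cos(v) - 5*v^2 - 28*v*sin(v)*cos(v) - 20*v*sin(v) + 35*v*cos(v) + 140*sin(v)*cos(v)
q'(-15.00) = -1474.76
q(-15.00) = -3408.35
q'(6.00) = -11.68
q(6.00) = -3.52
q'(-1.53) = -192.50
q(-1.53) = -65.52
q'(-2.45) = -98.18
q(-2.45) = 109.60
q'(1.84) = -117.62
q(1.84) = -66.63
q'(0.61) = 17.62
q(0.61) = 65.31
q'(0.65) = 4.54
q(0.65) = 65.75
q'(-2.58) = -52.66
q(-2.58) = 119.42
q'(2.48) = 17.05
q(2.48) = -99.58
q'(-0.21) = 185.45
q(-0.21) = -38.37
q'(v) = 7*v^2*sin(v) + 4*v^2*cos(v) + 3*v^2 + 28*v*sin(v)^2 - 27*v*sin(v) - 28*v*cos(v)^2 - 34*v*cos(v) - 10*v - 140*sin(v)^2 - 28*sin(v)*cos(v) - 20*sin(v) + 140*cos(v)^2 + 35*cos(v)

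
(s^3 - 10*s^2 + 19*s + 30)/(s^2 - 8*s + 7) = (s^3 - 10*s^2 + 19*s + 30)/(s^2 - 8*s + 7)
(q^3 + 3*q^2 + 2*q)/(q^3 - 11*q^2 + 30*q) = (q^2 + 3*q + 2)/(q^2 - 11*q + 30)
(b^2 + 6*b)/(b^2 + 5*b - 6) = b/(b - 1)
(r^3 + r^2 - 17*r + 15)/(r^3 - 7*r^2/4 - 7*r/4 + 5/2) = 4*(r^2 + 2*r - 15)/(4*r^2 - 3*r - 10)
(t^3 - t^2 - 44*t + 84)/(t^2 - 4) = (t^2 + t - 42)/(t + 2)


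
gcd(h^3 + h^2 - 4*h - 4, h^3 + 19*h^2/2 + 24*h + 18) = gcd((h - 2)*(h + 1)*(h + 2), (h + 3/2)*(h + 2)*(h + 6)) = h + 2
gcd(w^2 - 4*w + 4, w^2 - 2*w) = w - 2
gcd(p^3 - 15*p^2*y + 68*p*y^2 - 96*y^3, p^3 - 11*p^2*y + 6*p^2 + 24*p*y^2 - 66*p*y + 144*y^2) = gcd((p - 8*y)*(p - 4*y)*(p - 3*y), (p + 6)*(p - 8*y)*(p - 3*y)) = p^2 - 11*p*y + 24*y^2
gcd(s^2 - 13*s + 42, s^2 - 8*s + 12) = s - 6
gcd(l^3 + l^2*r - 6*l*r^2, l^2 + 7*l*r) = l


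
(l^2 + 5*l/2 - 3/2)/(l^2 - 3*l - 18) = (l - 1/2)/(l - 6)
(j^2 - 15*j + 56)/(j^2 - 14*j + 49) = (j - 8)/(j - 7)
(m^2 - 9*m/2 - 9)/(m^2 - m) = (m^2 - 9*m/2 - 9)/(m*(m - 1))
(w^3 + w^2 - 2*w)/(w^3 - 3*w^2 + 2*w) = (w + 2)/(w - 2)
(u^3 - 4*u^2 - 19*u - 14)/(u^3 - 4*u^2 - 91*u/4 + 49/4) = 4*(u^2 + 3*u + 2)/(4*u^2 + 12*u - 7)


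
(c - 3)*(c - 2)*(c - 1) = c^3 - 6*c^2 + 11*c - 6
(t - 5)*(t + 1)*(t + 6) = t^3 + 2*t^2 - 29*t - 30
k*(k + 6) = k^2 + 6*k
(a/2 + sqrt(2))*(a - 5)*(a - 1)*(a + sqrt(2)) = a^4/2 - 3*a^3 + 3*sqrt(2)*a^3/2 - 9*sqrt(2)*a^2 + 9*a^2/2 - 12*a + 15*sqrt(2)*a/2 + 10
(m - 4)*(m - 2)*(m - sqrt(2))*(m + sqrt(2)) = m^4 - 6*m^3 + 6*m^2 + 12*m - 16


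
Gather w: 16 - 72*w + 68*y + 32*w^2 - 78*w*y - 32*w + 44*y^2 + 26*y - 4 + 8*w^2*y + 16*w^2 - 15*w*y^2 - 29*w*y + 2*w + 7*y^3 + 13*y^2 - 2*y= w^2*(8*y + 48) + w*(-15*y^2 - 107*y - 102) + 7*y^3 + 57*y^2 + 92*y + 12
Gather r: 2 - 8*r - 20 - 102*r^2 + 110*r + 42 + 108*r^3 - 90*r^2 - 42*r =108*r^3 - 192*r^2 + 60*r + 24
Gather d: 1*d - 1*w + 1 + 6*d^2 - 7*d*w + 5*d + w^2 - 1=6*d^2 + d*(6 - 7*w) + w^2 - w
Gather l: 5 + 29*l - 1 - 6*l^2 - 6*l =-6*l^2 + 23*l + 4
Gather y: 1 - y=1 - y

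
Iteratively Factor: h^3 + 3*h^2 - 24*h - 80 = (h + 4)*(h^2 - h - 20) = (h + 4)^2*(h - 5)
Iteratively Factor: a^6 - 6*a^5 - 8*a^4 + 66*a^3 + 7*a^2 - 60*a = (a - 1)*(a^5 - 5*a^4 - 13*a^3 + 53*a^2 + 60*a) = a*(a - 1)*(a^4 - 5*a^3 - 13*a^2 + 53*a + 60) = a*(a - 1)*(a + 1)*(a^3 - 6*a^2 - 7*a + 60) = a*(a - 1)*(a + 1)*(a + 3)*(a^2 - 9*a + 20) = a*(a - 4)*(a - 1)*(a + 1)*(a + 3)*(a - 5)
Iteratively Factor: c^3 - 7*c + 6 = (c - 1)*(c^2 + c - 6) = (c - 1)*(c + 3)*(c - 2)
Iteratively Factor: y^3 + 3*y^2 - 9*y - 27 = (y + 3)*(y^2 - 9) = (y - 3)*(y + 3)*(y + 3)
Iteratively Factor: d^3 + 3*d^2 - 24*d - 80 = (d + 4)*(d^2 - d - 20) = (d + 4)^2*(d - 5)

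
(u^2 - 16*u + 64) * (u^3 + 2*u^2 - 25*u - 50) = u^5 - 14*u^4 + 7*u^3 + 478*u^2 - 800*u - 3200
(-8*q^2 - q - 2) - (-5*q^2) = -3*q^2 - q - 2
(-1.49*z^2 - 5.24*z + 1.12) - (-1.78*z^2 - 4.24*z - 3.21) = 0.29*z^2 - 1.0*z + 4.33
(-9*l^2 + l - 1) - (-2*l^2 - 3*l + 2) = -7*l^2 + 4*l - 3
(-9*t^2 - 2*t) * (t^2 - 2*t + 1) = -9*t^4 + 16*t^3 - 5*t^2 - 2*t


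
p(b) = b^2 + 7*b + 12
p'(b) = 2*b + 7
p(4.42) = 62.48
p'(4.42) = 15.84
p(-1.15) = 5.27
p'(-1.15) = 4.70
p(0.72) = 17.56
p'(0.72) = 8.44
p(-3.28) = -0.20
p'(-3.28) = 0.44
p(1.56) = 25.35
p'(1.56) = 10.12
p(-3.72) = -0.20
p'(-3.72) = -0.44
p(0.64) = 16.89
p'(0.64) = 8.28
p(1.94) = 29.34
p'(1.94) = 10.88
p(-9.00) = 30.00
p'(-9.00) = -11.00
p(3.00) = 42.00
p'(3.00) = 13.00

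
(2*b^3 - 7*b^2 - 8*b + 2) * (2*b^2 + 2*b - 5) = 4*b^5 - 10*b^4 - 40*b^3 + 23*b^2 + 44*b - 10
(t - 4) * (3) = 3*t - 12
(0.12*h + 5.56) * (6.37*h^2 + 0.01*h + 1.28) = 0.7644*h^3 + 35.4184*h^2 + 0.2092*h + 7.1168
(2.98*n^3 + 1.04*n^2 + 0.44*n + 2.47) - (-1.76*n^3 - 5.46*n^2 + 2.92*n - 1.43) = 4.74*n^3 + 6.5*n^2 - 2.48*n + 3.9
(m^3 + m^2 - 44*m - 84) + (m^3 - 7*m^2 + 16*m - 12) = 2*m^3 - 6*m^2 - 28*m - 96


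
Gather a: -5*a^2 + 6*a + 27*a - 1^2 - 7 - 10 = -5*a^2 + 33*a - 18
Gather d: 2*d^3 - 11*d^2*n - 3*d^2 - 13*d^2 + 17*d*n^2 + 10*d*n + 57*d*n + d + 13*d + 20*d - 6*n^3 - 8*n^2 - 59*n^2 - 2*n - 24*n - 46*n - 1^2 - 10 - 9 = 2*d^3 + d^2*(-11*n - 16) + d*(17*n^2 + 67*n + 34) - 6*n^3 - 67*n^2 - 72*n - 20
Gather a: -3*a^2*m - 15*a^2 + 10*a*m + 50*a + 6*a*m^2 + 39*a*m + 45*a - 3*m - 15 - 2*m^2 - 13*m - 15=a^2*(-3*m - 15) + a*(6*m^2 + 49*m + 95) - 2*m^2 - 16*m - 30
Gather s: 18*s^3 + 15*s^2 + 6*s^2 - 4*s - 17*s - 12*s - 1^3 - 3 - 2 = 18*s^3 + 21*s^2 - 33*s - 6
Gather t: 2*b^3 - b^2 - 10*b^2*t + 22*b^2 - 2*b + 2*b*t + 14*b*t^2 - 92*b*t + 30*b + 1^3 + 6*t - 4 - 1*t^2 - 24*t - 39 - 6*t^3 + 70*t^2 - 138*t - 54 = 2*b^3 + 21*b^2 + 28*b - 6*t^3 + t^2*(14*b + 69) + t*(-10*b^2 - 90*b - 156) - 96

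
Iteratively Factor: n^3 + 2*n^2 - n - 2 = (n + 1)*(n^2 + n - 2) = (n - 1)*(n + 1)*(n + 2)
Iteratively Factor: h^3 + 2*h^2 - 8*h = (h - 2)*(h^2 + 4*h) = (h - 2)*(h + 4)*(h)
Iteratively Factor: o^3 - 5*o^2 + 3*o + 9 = (o + 1)*(o^2 - 6*o + 9) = (o - 3)*(o + 1)*(o - 3)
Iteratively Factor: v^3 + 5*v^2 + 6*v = (v + 2)*(v^2 + 3*v) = (v + 2)*(v + 3)*(v)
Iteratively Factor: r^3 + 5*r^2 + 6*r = (r)*(r^2 + 5*r + 6) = r*(r + 2)*(r + 3)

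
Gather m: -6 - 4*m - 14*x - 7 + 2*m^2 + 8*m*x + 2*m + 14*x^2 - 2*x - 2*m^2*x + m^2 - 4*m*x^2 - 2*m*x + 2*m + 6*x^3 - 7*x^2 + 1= m^2*(3 - 2*x) + m*(-4*x^2 + 6*x) + 6*x^3 + 7*x^2 - 16*x - 12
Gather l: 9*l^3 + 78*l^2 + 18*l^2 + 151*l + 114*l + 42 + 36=9*l^3 + 96*l^2 + 265*l + 78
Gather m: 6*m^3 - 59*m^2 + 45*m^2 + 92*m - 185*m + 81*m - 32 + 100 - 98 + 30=6*m^3 - 14*m^2 - 12*m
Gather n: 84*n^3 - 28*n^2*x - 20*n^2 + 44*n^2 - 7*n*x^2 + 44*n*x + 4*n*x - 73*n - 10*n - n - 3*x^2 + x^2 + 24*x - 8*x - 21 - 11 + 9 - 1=84*n^3 + n^2*(24 - 28*x) + n*(-7*x^2 + 48*x - 84) - 2*x^2 + 16*x - 24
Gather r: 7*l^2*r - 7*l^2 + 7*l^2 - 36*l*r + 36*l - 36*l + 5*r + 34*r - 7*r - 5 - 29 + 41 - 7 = r*(7*l^2 - 36*l + 32)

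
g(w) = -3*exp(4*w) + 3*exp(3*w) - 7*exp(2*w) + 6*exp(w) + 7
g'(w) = -12*exp(4*w) + 9*exp(3*w) - 14*exp(2*w) + 6*exp(w)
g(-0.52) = 8.35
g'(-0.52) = -0.99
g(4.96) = -1231734917.10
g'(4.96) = -4935355676.16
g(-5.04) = 7.04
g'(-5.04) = 0.04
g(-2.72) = 7.37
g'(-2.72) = 0.34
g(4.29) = -83909679.34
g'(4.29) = -336730964.81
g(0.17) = 3.35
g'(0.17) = -21.26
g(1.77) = -3155.90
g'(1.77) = -12881.78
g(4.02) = -28381545.96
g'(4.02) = -114002234.81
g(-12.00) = 7.00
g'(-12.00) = 0.00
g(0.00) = 6.00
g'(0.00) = -11.00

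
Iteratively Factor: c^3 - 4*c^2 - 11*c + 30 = (c + 3)*(c^2 - 7*c + 10) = (c - 2)*(c + 3)*(c - 5)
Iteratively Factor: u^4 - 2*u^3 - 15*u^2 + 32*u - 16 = (u + 4)*(u^3 - 6*u^2 + 9*u - 4) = (u - 1)*(u + 4)*(u^2 - 5*u + 4) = (u - 1)^2*(u + 4)*(u - 4)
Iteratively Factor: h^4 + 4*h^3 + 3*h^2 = (h)*(h^3 + 4*h^2 + 3*h) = h*(h + 3)*(h^2 + h) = h*(h + 1)*(h + 3)*(h)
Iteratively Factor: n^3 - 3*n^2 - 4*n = (n)*(n^2 - 3*n - 4) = n*(n - 4)*(n + 1)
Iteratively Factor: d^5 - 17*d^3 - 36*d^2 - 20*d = (d - 5)*(d^4 + 5*d^3 + 8*d^2 + 4*d) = (d - 5)*(d + 2)*(d^3 + 3*d^2 + 2*d) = (d - 5)*(d + 2)^2*(d^2 + d) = d*(d - 5)*(d + 2)^2*(d + 1)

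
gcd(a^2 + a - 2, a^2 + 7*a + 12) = 1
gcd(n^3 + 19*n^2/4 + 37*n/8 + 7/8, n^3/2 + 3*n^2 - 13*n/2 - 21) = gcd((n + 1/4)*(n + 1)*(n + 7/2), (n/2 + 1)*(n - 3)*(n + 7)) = 1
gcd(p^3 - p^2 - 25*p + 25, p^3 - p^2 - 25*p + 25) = p^3 - p^2 - 25*p + 25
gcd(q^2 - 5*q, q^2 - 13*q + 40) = q - 5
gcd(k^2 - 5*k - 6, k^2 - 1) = k + 1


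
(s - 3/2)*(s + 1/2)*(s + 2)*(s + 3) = s^4 + 4*s^3 + s^2/4 - 39*s/4 - 9/2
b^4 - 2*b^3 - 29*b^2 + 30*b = b*(b - 6)*(b - 1)*(b + 5)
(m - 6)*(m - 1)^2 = m^3 - 8*m^2 + 13*m - 6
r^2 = r^2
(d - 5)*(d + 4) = d^2 - d - 20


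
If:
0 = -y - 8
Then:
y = -8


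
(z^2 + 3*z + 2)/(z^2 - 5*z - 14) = (z + 1)/(z - 7)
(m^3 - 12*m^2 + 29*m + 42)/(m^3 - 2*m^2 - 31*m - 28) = (m - 6)/(m + 4)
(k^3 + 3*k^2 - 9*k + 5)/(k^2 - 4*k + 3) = (k^2 + 4*k - 5)/(k - 3)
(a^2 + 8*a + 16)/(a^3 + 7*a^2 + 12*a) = (a + 4)/(a*(a + 3))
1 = 1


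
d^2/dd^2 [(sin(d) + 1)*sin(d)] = -sin(d) + 2*cos(2*d)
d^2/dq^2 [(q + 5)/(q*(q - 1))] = 2*(q^3 + 15*q^2 - 15*q + 5)/(q^3*(q^3 - 3*q^2 + 3*q - 1))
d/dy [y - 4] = 1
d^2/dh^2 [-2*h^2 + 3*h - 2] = -4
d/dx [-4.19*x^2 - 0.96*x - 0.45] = -8.38*x - 0.96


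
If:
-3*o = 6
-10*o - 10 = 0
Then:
No Solution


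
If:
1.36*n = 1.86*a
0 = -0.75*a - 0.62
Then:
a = -0.83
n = -1.13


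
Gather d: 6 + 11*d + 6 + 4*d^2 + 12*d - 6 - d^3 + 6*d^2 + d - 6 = -d^3 + 10*d^2 + 24*d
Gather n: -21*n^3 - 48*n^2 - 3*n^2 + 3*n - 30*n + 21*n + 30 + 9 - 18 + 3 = -21*n^3 - 51*n^2 - 6*n + 24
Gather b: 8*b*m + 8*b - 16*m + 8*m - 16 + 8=b*(8*m + 8) - 8*m - 8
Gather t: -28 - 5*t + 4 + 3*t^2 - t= 3*t^2 - 6*t - 24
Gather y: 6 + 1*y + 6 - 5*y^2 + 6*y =-5*y^2 + 7*y + 12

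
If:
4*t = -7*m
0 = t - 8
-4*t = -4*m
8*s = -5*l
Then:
No Solution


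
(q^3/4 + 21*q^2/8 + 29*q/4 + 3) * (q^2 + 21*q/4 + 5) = q^5/4 + 63*q^4/16 + 713*q^3/32 + 867*q^2/16 + 52*q + 15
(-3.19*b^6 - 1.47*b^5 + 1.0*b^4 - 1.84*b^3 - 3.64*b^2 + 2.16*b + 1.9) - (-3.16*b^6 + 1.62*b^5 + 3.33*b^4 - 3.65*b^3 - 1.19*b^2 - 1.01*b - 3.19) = -0.0299999999999998*b^6 - 3.09*b^5 - 2.33*b^4 + 1.81*b^3 - 2.45*b^2 + 3.17*b + 5.09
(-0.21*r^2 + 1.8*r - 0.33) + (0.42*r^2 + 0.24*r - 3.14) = 0.21*r^2 + 2.04*r - 3.47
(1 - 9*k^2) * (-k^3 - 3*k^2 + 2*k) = 9*k^5 + 27*k^4 - 19*k^3 - 3*k^2 + 2*k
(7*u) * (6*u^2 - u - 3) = 42*u^3 - 7*u^2 - 21*u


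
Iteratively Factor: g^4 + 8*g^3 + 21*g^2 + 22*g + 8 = (g + 1)*(g^3 + 7*g^2 + 14*g + 8) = (g + 1)*(g + 4)*(g^2 + 3*g + 2) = (g + 1)^2*(g + 4)*(g + 2)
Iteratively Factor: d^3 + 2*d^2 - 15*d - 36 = (d + 3)*(d^2 - d - 12) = (d - 4)*(d + 3)*(d + 3)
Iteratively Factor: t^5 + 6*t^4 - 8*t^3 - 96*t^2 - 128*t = (t + 2)*(t^4 + 4*t^3 - 16*t^2 - 64*t) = (t + 2)*(t + 4)*(t^3 - 16*t) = (t + 2)*(t + 4)^2*(t^2 - 4*t) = t*(t + 2)*(t + 4)^2*(t - 4)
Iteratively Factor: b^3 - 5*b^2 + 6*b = (b - 2)*(b^2 - 3*b) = (b - 3)*(b - 2)*(b)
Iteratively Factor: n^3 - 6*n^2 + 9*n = (n)*(n^2 - 6*n + 9) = n*(n - 3)*(n - 3)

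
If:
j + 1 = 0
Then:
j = -1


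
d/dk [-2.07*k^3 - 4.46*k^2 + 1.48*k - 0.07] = -6.21*k^2 - 8.92*k + 1.48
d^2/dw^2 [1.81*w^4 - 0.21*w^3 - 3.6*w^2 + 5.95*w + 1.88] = 21.72*w^2 - 1.26*w - 7.2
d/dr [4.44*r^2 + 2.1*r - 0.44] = 8.88*r + 2.1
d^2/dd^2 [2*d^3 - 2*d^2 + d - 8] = 12*d - 4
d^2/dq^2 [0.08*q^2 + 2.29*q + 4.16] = 0.160000000000000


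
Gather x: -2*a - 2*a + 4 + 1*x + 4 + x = -4*a + 2*x + 8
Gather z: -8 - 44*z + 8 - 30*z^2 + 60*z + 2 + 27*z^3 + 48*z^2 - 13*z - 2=27*z^3 + 18*z^2 + 3*z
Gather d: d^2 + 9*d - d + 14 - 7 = d^2 + 8*d + 7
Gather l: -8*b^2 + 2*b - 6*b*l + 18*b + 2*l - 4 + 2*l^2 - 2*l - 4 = -8*b^2 - 6*b*l + 20*b + 2*l^2 - 8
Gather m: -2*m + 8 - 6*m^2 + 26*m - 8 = -6*m^2 + 24*m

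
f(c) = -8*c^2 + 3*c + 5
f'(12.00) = -189.00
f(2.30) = -30.42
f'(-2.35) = 40.60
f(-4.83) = -196.12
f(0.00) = 5.00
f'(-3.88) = 65.08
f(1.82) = -16.04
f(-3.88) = -127.08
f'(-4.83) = 80.28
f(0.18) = 5.28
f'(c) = 3 - 16*c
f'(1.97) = -28.52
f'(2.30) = -33.80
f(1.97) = -20.14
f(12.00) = -1111.00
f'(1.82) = -26.12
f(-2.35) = -46.23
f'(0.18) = 0.12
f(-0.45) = 2.03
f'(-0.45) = 10.20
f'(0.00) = 3.00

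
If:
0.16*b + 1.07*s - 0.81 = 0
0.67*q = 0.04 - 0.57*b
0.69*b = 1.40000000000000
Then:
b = 2.03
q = -1.67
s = 0.45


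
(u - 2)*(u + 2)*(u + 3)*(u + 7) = u^4 + 10*u^3 + 17*u^2 - 40*u - 84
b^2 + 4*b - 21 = (b - 3)*(b + 7)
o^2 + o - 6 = (o - 2)*(o + 3)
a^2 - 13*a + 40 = (a - 8)*(a - 5)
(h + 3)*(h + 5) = h^2 + 8*h + 15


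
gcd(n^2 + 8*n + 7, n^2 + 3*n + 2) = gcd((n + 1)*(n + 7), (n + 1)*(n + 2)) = n + 1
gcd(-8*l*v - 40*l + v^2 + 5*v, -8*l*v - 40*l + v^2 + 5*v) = -8*l*v - 40*l + v^2 + 5*v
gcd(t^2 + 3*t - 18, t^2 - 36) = t + 6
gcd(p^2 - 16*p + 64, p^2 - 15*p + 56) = p - 8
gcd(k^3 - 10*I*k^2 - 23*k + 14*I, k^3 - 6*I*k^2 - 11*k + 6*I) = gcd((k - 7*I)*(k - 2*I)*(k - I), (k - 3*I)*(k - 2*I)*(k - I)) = k^2 - 3*I*k - 2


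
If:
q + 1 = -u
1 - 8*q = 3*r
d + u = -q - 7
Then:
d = -6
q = -u - 1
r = 8*u/3 + 3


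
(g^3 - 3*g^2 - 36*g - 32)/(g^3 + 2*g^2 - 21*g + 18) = (g^3 - 3*g^2 - 36*g - 32)/(g^3 + 2*g^2 - 21*g + 18)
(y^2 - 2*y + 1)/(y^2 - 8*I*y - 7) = (-y^2 + 2*y - 1)/(-y^2 + 8*I*y + 7)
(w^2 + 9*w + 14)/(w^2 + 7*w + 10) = (w + 7)/(w + 5)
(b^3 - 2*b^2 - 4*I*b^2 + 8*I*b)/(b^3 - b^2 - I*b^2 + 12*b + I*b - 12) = b*(b - 2)/(b^2 + b*(-1 + 3*I) - 3*I)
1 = 1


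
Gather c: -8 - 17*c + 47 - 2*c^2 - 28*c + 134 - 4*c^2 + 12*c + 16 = -6*c^2 - 33*c + 189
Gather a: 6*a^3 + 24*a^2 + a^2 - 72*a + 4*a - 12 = 6*a^3 + 25*a^2 - 68*a - 12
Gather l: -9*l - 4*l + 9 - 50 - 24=-13*l - 65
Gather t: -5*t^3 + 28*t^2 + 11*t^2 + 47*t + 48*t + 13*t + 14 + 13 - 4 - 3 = -5*t^3 + 39*t^2 + 108*t + 20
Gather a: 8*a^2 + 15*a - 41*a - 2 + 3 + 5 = 8*a^2 - 26*a + 6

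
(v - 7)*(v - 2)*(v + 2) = v^3 - 7*v^2 - 4*v + 28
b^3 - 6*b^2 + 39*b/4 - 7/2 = (b - 7/2)*(b - 2)*(b - 1/2)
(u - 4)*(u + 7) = u^2 + 3*u - 28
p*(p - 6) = p^2 - 6*p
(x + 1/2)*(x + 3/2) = x^2 + 2*x + 3/4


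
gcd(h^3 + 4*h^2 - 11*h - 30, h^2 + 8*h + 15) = h + 5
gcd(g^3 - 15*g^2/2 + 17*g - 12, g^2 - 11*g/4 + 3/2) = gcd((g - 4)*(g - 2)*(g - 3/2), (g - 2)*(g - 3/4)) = g - 2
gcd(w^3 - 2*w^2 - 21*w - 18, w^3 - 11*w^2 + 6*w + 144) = w^2 - 3*w - 18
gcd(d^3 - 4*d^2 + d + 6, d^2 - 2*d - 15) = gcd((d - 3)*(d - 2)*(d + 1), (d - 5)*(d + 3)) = 1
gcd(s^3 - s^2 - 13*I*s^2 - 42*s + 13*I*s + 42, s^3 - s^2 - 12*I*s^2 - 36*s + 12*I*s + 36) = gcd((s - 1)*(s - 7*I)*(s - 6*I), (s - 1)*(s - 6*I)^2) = s^2 + s*(-1 - 6*I) + 6*I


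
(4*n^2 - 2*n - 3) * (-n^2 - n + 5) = -4*n^4 - 2*n^3 + 25*n^2 - 7*n - 15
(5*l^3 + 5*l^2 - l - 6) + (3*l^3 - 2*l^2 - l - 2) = 8*l^3 + 3*l^2 - 2*l - 8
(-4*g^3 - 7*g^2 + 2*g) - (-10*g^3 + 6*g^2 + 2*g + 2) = 6*g^3 - 13*g^2 - 2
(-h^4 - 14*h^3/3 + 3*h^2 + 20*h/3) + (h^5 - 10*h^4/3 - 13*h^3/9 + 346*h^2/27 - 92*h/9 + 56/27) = h^5 - 13*h^4/3 - 55*h^3/9 + 427*h^2/27 - 32*h/9 + 56/27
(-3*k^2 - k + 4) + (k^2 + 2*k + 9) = -2*k^2 + k + 13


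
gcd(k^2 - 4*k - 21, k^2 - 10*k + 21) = k - 7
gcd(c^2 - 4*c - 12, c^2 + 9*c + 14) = c + 2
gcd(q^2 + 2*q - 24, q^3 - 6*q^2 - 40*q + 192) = q^2 + 2*q - 24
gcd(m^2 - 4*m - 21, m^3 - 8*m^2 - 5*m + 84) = m^2 - 4*m - 21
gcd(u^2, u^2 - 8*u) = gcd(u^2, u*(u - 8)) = u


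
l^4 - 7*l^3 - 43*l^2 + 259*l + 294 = (l - 7)^2*(l + 1)*(l + 6)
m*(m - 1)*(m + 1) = m^3 - m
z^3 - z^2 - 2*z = z*(z - 2)*(z + 1)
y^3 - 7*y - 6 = (y - 3)*(y + 1)*(y + 2)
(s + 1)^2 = s^2 + 2*s + 1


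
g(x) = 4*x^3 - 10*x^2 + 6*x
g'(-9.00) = 1158.00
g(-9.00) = -3780.00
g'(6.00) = 318.00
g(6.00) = 540.00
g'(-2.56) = 135.84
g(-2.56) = -148.00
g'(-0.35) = 14.47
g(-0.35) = -3.50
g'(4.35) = 146.07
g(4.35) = 166.13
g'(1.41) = 1.66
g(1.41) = -0.21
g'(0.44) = -0.48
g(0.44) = 1.04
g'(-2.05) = 97.43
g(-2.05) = -88.79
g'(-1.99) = 93.32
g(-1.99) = -83.06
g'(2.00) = 14.00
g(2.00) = 4.00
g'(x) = 12*x^2 - 20*x + 6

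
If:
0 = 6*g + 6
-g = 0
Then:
No Solution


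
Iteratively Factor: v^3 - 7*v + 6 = (v - 2)*(v^2 + 2*v - 3) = (v - 2)*(v + 3)*(v - 1)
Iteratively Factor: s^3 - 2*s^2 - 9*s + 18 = (s + 3)*(s^2 - 5*s + 6) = (s - 3)*(s + 3)*(s - 2)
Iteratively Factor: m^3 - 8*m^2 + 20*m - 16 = (m - 4)*(m^2 - 4*m + 4) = (m - 4)*(m - 2)*(m - 2)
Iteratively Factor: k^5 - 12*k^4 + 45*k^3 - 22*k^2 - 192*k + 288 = (k - 4)*(k^4 - 8*k^3 + 13*k^2 + 30*k - 72) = (k - 4)*(k - 3)*(k^3 - 5*k^2 - 2*k + 24) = (k - 4)*(k - 3)^2*(k^2 - 2*k - 8) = (k - 4)*(k - 3)^2*(k + 2)*(k - 4)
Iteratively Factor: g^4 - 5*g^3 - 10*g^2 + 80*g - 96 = (g - 4)*(g^3 - g^2 - 14*g + 24) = (g - 4)*(g - 2)*(g^2 + g - 12) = (g - 4)*(g - 2)*(g + 4)*(g - 3)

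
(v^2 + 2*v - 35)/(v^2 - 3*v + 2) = (v^2 + 2*v - 35)/(v^2 - 3*v + 2)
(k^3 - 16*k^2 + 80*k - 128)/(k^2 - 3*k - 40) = (k^2 - 8*k + 16)/(k + 5)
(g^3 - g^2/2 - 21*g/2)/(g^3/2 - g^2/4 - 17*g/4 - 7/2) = 2*g*(g + 3)/(g^2 + 3*g + 2)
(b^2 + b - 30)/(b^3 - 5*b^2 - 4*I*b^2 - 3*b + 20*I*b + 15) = (b + 6)/(b^2 - 4*I*b - 3)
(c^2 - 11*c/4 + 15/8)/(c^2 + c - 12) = (c^2 - 11*c/4 + 15/8)/(c^2 + c - 12)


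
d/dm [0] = 0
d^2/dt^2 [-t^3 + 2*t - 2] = -6*t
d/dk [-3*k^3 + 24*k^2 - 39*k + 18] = -9*k^2 + 48*k - 39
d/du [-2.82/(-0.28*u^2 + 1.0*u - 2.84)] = (2.82 - 1.5792*u)/(0.28*u^2 - 1.0*u + 2.84)^2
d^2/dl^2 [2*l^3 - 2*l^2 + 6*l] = 12*l - 4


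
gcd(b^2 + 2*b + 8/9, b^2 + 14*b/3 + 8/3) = b + 2/3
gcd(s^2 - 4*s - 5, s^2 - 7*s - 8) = s + 1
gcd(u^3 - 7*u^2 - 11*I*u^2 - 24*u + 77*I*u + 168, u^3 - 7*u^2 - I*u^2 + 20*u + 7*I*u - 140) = u - 7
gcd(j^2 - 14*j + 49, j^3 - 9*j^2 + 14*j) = j - 7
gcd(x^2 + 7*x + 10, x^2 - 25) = x + 5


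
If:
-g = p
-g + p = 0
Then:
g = 0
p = 0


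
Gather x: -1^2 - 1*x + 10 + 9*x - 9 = 8*x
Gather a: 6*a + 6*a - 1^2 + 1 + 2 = 12*a + 2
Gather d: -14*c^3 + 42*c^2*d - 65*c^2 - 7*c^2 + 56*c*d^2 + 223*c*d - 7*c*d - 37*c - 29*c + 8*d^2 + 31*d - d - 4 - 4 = -14*c^3 - 72*c^2 - 66*c + d^2*(56*c + 8) + d*(42*c^2 + 216*c + 30) - 8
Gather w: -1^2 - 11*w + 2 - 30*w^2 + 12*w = -30*w^2 + w + 1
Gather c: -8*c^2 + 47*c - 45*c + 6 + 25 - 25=-8*c^2 + 2*c + 6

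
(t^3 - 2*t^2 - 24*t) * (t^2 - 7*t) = t^5 - 9*t^4 - 10*t^3 + 168*t^2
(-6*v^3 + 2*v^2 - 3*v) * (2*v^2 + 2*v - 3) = -12*v^5 - 8*v^4 + 16*v^3 - 12*v^2 + 9*v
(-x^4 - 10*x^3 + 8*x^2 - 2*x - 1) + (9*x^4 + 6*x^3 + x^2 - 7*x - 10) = 8*x^4 - 4*x^3 + 9*x^2 - 9*x - 11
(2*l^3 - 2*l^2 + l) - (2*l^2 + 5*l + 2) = 2*l^3 - 4*l^2 - 4*l - 2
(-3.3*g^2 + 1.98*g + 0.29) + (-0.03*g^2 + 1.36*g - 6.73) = -3.33*g^2 + 3.34*g - 6.44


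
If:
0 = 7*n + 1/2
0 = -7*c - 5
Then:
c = -5/7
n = -1/14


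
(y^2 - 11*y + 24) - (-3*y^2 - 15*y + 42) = 4*y^2 + 4*y - 18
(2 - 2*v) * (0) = 0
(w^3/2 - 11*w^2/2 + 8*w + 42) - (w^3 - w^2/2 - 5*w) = -w^3/2 - 5*w^2 + 13*w + 42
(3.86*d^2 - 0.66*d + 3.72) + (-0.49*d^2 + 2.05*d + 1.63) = 3.37*d^2 + 1.39*d + 5.35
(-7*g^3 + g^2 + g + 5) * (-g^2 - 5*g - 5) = 7*g^5 + 34*g^4 + 29*g^3 - 15*g^2 - 30*g - 25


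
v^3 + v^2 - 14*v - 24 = (v - 4)*(v + 2)*(v + 3)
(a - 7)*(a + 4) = a^2 - 3*a - 28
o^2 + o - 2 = (o - 1)*(o + 2)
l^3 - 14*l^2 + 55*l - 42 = (l - 7)*(l - 6)*(l - 1)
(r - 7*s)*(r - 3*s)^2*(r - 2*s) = r^4 - 15*r^3*s + 77*r^2*s^2 - 165*r*s^3 + 126*s^4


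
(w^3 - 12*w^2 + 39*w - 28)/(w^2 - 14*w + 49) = (w^2 - 5*w + 4)/(w - 7)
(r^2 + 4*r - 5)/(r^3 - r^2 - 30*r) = (r - 1)/(r*(r - 6))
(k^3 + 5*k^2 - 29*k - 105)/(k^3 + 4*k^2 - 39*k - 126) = (k - 5)/(k - 6)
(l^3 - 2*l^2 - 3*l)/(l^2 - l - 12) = l*(-l^2 + 2*l + 3)/(-l^2 + l + 12)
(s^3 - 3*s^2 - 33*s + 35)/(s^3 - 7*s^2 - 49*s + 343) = (s^2 + 4*s - 5)/(s^2 - 49)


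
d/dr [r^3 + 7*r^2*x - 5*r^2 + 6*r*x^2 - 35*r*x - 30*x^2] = 3*r^2 + 14*r*x - 10*r + 6*x^2 - 35*x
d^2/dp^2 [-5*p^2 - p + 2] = -10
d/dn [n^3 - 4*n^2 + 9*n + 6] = 3*n^2 - 8*n + 9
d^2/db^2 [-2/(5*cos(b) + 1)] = 10*(5*cos(b)^2 - cos(b) - 10)/(5*cos(b) + 1)^3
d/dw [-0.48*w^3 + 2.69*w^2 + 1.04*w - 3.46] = -1.44*w^2 + 5.38*w + 1.04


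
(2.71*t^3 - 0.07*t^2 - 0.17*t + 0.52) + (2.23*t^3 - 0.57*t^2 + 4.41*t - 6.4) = 4.94*t^3 - 0.64*t^2 + 4.24*t - 5.88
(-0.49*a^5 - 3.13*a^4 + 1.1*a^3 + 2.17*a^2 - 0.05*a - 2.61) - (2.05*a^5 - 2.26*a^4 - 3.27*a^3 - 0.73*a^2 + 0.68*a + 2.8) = -2.54*a^5 - 0.87*a^4 + 4.37*a^3 + 2.9*a^2 - 0.73*a - 5.41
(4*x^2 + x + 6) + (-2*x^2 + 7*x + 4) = 2*x^2 + 8*x + 10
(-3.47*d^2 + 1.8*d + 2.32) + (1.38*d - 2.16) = -3.47*d^2 + 3.18*d + 0.16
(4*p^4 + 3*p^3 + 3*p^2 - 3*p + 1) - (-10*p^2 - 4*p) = 4*p^4 + 3*p^3 + 13*p^2 + p + 1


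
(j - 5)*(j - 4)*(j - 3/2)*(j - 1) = j^4 - 23*j^3/2 + 44*j^2 - 127*j/2 + 30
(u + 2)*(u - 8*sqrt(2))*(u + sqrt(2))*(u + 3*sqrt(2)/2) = u^4 - 11*sqrt(2)*u^3/2 + 2*u^3 - 37*u^2 - 11*sqrt(2)*u^2 - 74*u - 24*sqrt(2)*u - 48*sqrt(2)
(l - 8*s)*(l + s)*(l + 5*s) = l^3 - 2*l^2*s - 43*l*s^2 - 40*s^3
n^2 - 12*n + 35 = (n - 7)*(n - 5)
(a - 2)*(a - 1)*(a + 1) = a^3 - 2*a^2 - a + 2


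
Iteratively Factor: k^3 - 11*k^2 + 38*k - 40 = (k - 5)*(k^2 - 6*k + 8) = (k - 5)*(k - 4)*(k - 2)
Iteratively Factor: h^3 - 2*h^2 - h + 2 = (h - 2)*(h^2 - 1) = (h - 2)*(h + 1)*(h - 1)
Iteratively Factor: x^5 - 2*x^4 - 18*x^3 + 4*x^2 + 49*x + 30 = (x - 2)*(x^4 - 18*x^2 - 32*x - 15) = (x - 5)*(x - 2)*(x^3 + 5*x^2 + 7*x + 3) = (x - 5)*(x - 2)*(x + 3)*(x^2 + 2*x + 1) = (x - 5)*(x - 2)*(x + 1)*(x + 3)*(x + 1)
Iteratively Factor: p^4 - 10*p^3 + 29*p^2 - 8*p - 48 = (p + 1)*(p^3 - 11*p^2 + 40*p - 48) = (p - 4)*(p + 1)*(p^2 - 7*p + 12) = (p - 4)^2*(p + 1)*(p - 3)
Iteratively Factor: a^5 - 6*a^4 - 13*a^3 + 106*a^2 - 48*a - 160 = (a - 2)*(a^4 - 4*a^3 - 21*a^2 + 64*a + 80) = (a - 2)*(a + 1)*(a^3 - 5*a^2 - 16*a + 80) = (a - 2)*(a + 1)*(a + 4)*(a^2 - 9*a + 20) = (a - 5)*(a - 2)*(a + 1)*(a + 4)*(a - 4)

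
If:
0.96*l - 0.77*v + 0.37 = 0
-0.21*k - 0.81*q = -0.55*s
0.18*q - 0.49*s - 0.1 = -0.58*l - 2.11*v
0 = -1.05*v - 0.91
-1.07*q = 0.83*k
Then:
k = 10.96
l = -1.08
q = -8.51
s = -8.34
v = -0.87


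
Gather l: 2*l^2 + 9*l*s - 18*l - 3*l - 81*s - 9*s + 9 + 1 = 2*l^2 + l*(9*s - 21) - 90*s + 10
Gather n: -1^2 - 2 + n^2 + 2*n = n^2 + 2*n - 3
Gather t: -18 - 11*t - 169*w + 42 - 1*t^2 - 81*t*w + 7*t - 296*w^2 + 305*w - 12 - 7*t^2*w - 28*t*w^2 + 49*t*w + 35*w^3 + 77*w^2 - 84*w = t^2*(-7*w - 1) + t*(-28*w^2 - 32*w - 4) + 35*w^3 - 219*w^2 + 52*w + 12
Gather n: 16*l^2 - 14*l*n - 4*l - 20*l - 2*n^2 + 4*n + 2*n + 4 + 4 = 16*l^2 - 24*l - 2*n^2 + n*(6 - 14*l) + 8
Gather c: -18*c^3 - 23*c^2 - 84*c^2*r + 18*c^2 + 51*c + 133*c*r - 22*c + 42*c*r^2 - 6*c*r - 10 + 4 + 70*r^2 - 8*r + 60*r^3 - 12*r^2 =-18*c^3 + c^2*(-84*r - 5) + c*(42*r^2 + 127*r + 29) + 60*r^3 + 58*r^2 - 8*r - 6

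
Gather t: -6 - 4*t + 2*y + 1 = -4*t + 2*y - 5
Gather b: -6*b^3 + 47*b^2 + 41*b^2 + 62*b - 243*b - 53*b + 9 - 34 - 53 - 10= -6*b^3 + 88*b^2 - 234*b - 88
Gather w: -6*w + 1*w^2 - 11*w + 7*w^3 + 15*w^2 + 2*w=7*w^3 + 16*w^2 - 15*w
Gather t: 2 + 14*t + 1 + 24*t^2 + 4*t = 24*t^2 + 18*t + 3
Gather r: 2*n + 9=2*n + 9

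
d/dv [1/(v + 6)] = -1/(v + 6)^2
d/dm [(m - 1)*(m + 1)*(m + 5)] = 3*m^2 + 10*m - 1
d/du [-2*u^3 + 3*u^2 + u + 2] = -6*u^2 + 6*u + 1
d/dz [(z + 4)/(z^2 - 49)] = (z^2 - 2*z*(z + 4) - 49)/(z^2 - 49)^2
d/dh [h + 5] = 1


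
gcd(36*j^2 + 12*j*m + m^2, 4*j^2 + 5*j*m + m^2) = 1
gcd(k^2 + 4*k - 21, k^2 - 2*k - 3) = k - 3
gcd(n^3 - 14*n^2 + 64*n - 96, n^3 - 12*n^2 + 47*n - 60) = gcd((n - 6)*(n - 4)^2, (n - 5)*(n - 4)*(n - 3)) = n - 4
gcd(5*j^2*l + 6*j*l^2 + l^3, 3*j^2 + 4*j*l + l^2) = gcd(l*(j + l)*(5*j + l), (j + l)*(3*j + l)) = j + l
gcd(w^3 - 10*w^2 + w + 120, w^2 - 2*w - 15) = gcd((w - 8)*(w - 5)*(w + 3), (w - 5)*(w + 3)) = w^2 - 2*w - 15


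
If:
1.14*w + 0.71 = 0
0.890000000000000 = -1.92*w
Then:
No Solution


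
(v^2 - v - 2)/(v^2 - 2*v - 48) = (-v^2 + v + 2)/(-v^2 + 2*v + 48)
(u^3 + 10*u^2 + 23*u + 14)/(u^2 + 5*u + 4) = (u^2 + 9*u + 14)/(u + 4)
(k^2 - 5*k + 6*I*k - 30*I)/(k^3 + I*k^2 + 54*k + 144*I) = (k - 5)/(k^2 - 5*I*k + 24)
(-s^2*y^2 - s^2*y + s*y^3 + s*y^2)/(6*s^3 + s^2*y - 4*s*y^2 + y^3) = s*y*(-s*y - s + y^2 + y)/(6*s^3 + s^2*y - 4*s*y^2 + y^3)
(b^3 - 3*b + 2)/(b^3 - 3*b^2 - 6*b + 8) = (b - 1)/(b - 4)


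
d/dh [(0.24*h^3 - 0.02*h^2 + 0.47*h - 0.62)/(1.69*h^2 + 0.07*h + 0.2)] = (0.4056*h^4 + 0.0336*h^3 - 0.6517*h^2 + 2.0876*h + 0.1374)/(2.8561*h^4 + 0.2366*h^3 + 0.6809*h^2 + 0.028*h + 0.04)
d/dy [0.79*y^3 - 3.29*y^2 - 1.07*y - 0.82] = 2.37*y^2 - 6.58*y - 1.07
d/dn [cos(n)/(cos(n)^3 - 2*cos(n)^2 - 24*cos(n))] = 2*(cos(n) - 1)*sin(n)/(sin(n)^2 + 2*cos(n) + 23)^2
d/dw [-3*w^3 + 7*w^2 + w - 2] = -9*w^2 + 14*w + 1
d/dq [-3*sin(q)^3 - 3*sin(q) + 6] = 9*cos(q)^3 - 12*cos(q)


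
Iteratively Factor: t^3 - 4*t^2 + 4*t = (t - 2)*(t^2 - 2*t) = (t - 2)^2*(t)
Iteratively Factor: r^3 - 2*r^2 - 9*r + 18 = (r - 3)*(r^2 + r - 6) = (r - 3)*(r + 3)*(r - 2)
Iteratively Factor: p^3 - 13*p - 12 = (p + 1)*(p^2 - p - 12) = (p + 1)*(p + 3)*(p - 4)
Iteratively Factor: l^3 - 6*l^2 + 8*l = (l)*(l^2 - 6*l + 8) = l*(l - 2)*(l - 4)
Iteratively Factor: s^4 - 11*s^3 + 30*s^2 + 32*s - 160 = (s + 2)*(s^3 - 13*s^2 + 56*s - 80) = (s - 5)*(s + 2)*(s^2 - 8*s + 16) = (s - 5)*(s - 4)*(s + 2)*(s - 4)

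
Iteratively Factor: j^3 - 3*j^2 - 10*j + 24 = (j - 4)*(j^2 + j - 6) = (j - 4)*(j + 3)*(j - 2)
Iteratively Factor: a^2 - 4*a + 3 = (a - 3)*(a - 1)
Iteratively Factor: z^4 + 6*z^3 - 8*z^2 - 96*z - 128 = (z - 4)*(z^3 + 10*z^2 + 32*z + 32) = (z - 4)*(z + 4)*(z^2 + 6*z + 8) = (z - 4)*(z + 2)*(z + 4)*(z + 4)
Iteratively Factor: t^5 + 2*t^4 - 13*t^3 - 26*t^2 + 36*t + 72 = (t + 2)*(t^4 - 13*t^2 + 36) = (t + 2)^2*(t^3 - 2*t^2 - 9*t + 18) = (t + 2)^2*(t + 3)*(t^2 - 5*t + 6) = (t - 2)*(t + 2)^2*(t + 3)*(t - 3)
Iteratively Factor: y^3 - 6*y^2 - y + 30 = (y - 3)*(y^2 - 3*y - 10) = (y - 5)*(y - 3)*(y + 2)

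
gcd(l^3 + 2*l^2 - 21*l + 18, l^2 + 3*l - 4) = l - 1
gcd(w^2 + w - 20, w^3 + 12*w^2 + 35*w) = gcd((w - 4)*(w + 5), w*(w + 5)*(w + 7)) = w + 5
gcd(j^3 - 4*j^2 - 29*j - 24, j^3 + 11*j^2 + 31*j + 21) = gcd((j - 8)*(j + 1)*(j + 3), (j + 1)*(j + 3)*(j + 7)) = j^2 + 4*j + 3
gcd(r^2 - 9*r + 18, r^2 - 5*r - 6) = r - 6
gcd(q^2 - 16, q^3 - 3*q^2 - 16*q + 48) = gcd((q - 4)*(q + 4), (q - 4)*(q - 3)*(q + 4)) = q^2 - 16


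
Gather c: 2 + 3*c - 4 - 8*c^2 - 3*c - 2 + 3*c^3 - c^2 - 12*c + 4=3*c^3 - 9*c^2 - 12*c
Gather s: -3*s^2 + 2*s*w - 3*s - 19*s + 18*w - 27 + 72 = -3*s^2 + s*(2*w - 22) + 18*w + 45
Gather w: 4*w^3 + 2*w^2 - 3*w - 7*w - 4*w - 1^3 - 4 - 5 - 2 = 4*w^3 + 2*w^2 - 14*w - 12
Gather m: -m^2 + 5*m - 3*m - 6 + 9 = -m^2 + 2*m + 3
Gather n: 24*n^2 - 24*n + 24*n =24*n^2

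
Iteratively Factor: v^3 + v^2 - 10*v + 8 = (v + 4)*(v^2 - 3*v + 2) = (v - 2)*(v + 4)*(v - 1)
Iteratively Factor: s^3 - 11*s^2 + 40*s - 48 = (s - 4)*(s^2 - 7*s + 12) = (s - 4)*(s - 3)*(s - 4)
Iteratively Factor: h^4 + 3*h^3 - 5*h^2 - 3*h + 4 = (h - 1)*(h^3 + 4*h^2 - h - 4) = (h - 1)*(h + 1)*(h^2 + 3*h - 4) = (h - 1)^2*(h + 1)*(h + 4)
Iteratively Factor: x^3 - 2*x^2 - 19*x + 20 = (x + 4)*(x^2 - 6*x + 5) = (x - 5)*(x + 4)*(x - 1)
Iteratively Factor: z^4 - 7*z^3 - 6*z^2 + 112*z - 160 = (z + 4)*(z^3 - 11*z^2 + 38*z - 40) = (z - 2)*(z + 4)*(z^2 - 9*z + 20) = (z - 4)*(z - 2)*(z + 4)*(z - 5)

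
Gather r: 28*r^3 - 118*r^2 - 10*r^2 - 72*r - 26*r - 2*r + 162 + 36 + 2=28*r^3 - 128*r^2 - 100*r + 200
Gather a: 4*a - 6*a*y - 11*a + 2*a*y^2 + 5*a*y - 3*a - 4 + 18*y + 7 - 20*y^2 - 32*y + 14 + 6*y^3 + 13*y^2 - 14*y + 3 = a*(2*y^2 - y - 10) + 6*y^3 - 7*y^2 - 28*y + 20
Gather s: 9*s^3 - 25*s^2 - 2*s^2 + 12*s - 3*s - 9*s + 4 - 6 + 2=9*s^3 - 27*s^2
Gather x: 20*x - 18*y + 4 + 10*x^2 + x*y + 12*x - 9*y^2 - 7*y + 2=10*x^2 + x*(y + 32) - 9*y^2 - 25*y + 6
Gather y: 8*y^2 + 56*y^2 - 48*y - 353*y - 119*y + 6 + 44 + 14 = 64*y^2 - 520*y + 64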